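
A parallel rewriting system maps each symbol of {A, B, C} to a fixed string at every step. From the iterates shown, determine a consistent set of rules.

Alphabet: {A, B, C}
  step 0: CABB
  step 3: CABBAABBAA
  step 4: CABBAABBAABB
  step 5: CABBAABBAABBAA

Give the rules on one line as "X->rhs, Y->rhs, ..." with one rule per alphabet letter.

A->B, B->A, C->CAB

  step 4 ⇒ step 5: CABBAABBAABB ⇒ CAB·B·A·A·B·B·A·A·B·B·A·A
    A ↦ B
    B ↦ A
    C ↦ CAB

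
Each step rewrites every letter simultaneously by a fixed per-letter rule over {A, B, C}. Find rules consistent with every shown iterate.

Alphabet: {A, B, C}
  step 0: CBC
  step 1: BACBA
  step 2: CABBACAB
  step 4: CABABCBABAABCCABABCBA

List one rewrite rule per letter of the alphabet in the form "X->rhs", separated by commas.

A->AB, B->C, C->BA

  step 1 ⇒ step 2: BACBA ⇒ C·AB·BA·C·AB
    A ↦ AB
    B ↦ C
    C ↦ BA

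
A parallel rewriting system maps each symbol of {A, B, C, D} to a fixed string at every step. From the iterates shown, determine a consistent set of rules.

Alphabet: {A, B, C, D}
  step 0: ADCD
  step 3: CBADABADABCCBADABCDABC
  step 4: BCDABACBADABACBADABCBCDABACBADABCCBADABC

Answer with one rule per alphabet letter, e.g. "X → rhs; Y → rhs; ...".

  step 3 ⇒ step 4: CBADABADABCCBADABCDABC ⇒ BC·DA·BA·C·BA·DA·BA·C·BA·DA·BC·BC·DA·BA·C·BA·DA·BC·C·BA·DA·BC
    A ↦ BA
    B ↦ DA
    C ↦ BC
    D ↦ C

A->BA, B->DA, C->BC, D->C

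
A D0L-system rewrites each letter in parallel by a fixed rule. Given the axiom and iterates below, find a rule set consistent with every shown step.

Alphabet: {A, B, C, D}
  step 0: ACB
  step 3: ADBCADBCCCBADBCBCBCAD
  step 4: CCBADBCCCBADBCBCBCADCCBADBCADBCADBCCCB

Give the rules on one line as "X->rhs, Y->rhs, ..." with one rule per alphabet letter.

A->CC, B->AD, C->BC, D->B

  step 3 ⇒ step 4: ADBCADBCCCBADBCBCBCAD ⇒ CC·B·AD·BC·CC·B·AD·BC·BC·BC·AD·CC·B·AD·BC·AD·BC·AD·BC·CC·B
    A ↦ CC
    B ↦ AD
    C ↦ BC
    D ↦ B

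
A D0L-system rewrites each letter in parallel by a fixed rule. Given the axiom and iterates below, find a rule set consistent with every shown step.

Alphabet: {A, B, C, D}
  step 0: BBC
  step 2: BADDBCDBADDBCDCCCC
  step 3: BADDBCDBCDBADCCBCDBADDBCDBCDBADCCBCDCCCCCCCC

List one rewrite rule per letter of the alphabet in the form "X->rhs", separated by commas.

  step 2 ⇒ step 3: BADDBCDBADDBCDCCCC ⇒ BAD·D·BCD·BCD·BAD·CC·BCD·BAD·D·BCD·BCD·BAD·CC·BCD·CC·CC·CC·CC
    A ↦ D
    B ↦ BAD
    C ↦ CC
    D ↦ BCD

A->D, B->BAD, C->CC, D->BCD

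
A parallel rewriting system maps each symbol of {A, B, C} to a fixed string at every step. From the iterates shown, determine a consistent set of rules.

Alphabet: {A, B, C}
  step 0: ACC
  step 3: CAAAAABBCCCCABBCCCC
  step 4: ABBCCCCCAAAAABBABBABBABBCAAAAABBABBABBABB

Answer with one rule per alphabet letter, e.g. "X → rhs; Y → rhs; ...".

  step 3 ⇒ step 4: CAAAAABBCCCCABBCCCC ⇒ ABB·C·C·C·C·C·AA·AA·ABB·ABB·ABB·ABB·C·AA·AA·ABB·ABB·ABB·ABB
    A ↦ C
    B ↦ AA
    C ↦ ABB

A->C, B->AA, C->ABB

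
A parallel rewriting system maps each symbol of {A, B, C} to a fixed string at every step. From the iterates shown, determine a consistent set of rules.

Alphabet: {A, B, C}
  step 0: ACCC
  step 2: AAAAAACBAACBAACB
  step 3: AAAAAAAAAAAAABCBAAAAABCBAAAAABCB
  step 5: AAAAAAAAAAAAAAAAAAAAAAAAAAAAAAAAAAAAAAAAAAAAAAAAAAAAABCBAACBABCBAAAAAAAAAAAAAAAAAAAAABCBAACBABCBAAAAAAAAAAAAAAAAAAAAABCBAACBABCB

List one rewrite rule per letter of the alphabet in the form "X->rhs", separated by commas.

  step 2 ⇒ step 3: AAAAAACBAACBAACB ⇒ AA·AA·AA·AA·AA·AA·AB·CB·AA·AA·AB·CB·AA·AA·AB·CB
    A ↦ AA
    B ↦ CB
    C ↦ AB

A->AA, B->CB, C->AB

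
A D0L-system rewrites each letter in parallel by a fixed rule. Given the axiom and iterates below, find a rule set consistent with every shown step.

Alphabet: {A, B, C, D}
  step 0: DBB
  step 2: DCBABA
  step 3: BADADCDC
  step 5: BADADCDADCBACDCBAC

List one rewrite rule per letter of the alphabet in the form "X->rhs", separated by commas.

  step 2 ⇒ step 3: DCBABA ⇒ BA·DA·D·C·D·C
    A ↦ C
    B ↦ D
    C ↦ DA
    D ↦ BA

A->C, B->D, C->DA, D->BA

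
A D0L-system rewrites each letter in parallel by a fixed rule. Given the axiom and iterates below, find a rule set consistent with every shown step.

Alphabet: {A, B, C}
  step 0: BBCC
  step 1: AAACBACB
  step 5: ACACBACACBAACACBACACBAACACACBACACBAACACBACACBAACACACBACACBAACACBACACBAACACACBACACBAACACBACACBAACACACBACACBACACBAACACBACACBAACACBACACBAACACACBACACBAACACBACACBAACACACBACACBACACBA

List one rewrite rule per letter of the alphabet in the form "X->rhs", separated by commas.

A->AC, B->A, C->ACB

  step 0 ⇒ step 1: BBCC ⇒ A·A·ACB·ACB
    B ↦ A
    C ↦ ACB
    A ↦ AC  (constrained at step 1)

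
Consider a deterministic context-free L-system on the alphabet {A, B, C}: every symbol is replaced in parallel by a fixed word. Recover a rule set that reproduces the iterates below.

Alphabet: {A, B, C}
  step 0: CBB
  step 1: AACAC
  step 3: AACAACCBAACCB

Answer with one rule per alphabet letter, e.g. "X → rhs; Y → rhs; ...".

A->CB, B->AC, C->A

  step 0 ⇒ step 1: CBB ⇒ A·AC·AC
    B ↦ AC
    C ↦ A
    A ↦ CB  (constrained at step 1)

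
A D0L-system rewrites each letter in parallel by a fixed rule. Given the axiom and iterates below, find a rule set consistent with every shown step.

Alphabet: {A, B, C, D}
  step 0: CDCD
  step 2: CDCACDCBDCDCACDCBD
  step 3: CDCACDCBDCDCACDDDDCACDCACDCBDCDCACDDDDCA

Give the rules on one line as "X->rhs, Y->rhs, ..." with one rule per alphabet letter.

A->CBD, B->DDD, C->CD, D->CA

  step 2 ⇒ step 3: CDCACDCBDCDCACDCBD ⇒ CD·CA·CD·CBD·CD·CA·CD·DDD·CA·CD·CA·CD·CBD·CD·CA·CD·DDD·CA
    A ↦ CBD
    B ↦ DDD
    C ↦ CD
    D ↦ CA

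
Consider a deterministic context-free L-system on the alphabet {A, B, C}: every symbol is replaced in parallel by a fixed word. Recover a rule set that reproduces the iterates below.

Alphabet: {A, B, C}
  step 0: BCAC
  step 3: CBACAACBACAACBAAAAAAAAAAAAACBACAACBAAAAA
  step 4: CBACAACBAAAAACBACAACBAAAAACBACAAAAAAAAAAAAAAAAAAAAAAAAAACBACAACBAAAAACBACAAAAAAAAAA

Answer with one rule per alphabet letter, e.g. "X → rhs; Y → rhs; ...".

A->AA, B->C, C->CBA

  step 3 ⇒ step 4: CBACAACBACAACBAAAAAAAAAAAAACBACAACBAAAAA ⇒ CBA·C·AA·CBA·AA·AA·CBA·C·AA·CBA·AA·AA·CBA·C·AA·AA·AA·AA·AA·AA·AA·AA·AA·AA·AA·AA·AA·CBA·C·AA·CBA·AA·AA·CBA·C·AA·AA·AA·AA·AA
    A ↦ AA
    B ↦ C
    C ↦ CBA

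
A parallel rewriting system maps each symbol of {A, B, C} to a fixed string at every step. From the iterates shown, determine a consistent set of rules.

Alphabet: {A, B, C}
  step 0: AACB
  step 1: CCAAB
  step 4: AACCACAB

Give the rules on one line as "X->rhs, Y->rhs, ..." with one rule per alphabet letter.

A->C, B->AB, C->A

  step 0 ⇒ step 1: AACB ⇒ C·C·A·AB
    A ↦ C
    B ↦ AB
    C ↦ A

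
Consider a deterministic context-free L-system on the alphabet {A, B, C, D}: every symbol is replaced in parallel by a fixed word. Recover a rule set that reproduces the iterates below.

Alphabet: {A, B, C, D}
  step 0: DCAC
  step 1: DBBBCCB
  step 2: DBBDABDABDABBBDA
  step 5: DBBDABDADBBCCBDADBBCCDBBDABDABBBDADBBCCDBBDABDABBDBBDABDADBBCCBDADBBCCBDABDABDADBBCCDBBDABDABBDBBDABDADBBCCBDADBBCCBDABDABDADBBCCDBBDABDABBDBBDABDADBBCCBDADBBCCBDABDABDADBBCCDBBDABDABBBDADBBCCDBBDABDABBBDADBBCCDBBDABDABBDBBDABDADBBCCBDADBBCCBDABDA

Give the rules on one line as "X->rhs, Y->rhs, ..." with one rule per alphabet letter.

  step 1 ⇒ step 2: DBBBCCB ⇒ DB·BDA·BDA·BDA·B·B·BDA
    B ↦ BDA
    C ↦ B
    D ↦ DB
  step 0 ⇒ step 1: DCAC ⇒ DB·B·BCC·B
    A ↦ BCC

A->BCC, B->BDA, C->B, D->DB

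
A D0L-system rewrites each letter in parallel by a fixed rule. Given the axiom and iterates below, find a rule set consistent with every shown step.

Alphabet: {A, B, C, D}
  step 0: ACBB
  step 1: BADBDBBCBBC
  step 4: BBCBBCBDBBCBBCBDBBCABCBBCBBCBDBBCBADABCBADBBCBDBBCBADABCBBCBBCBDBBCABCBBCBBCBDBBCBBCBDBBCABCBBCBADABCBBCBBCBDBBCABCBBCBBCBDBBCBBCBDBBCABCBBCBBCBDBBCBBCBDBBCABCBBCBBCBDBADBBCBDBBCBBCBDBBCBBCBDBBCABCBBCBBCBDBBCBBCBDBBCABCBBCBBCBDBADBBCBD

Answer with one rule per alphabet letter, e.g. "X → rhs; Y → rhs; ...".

A->BAD, B->BBC, C->BD, D->ABC

  step 0 ⇒ step 1: ACBB ⇒ BAD·BD·BBC·BBC
    A ↦ BAD
    B ↦ BBC
    C ↦ BD
    D ↦ ABC  (constrained at step 1)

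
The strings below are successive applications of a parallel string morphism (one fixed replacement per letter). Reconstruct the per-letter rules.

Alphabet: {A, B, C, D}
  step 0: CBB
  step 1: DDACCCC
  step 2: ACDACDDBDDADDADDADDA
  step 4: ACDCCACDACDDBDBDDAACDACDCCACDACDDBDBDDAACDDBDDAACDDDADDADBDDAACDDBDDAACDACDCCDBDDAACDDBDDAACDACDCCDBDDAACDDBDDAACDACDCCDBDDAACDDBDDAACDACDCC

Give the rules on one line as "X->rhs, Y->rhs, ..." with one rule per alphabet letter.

A->DB, B->CC, C->DDA, D->ACD

  step 1 ⇒ step 2: DDACCCC ⇒ ACD·ACD·DB·DDA·DDA·DDA·DDA
    A ↦ DB
    C ↦ DDA
    D ↦ ACD
  step 0 ⇒ step 1: CBB ⇒ DDA·CC·CC
    B ↦ CC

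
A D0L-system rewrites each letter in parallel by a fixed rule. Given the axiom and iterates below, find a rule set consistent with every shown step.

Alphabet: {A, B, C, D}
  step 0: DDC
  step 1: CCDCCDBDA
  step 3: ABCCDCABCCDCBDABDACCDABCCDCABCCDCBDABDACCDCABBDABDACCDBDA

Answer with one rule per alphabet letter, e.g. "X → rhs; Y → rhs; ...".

A->C, B->AB, C->BDA, D->CCD

  step 0 ⇒ step 1: DDC ⇒ CCD·CCD·BDA
    C ↦ BDA
    D ↦ CCD
    A ↦ C  (constrained at step 1)
    B ↦ AB  (constrained at step 1)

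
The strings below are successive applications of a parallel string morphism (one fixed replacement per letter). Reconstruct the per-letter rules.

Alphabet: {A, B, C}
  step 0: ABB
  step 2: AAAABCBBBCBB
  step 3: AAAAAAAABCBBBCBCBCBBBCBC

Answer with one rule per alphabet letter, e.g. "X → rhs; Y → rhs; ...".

  step 2 ⇒ step 3: AAAABCBBBCBB ⇒ AA·AA·AA·AA·BC·BB·BC·BC·BC·BB·BC·BC
    A ↦ AA
    B ↦ BC
    C ↦ BB

A->AA, B->BC, C->BB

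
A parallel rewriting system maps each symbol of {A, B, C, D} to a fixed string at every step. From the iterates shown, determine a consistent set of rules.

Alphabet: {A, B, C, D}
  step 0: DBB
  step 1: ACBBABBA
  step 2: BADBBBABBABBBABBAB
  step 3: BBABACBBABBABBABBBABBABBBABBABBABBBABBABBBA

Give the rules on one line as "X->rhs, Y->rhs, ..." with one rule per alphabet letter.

A->B, B->BBA, C->ADB, D->AC

  step 2 ⇒ step 3: BADBBBABBABBBABBAB ⇒ BBA·B·AC·BBA·BBA·BBA·B·BBA·BBA·B·BBA·BBA·BBA·B·BBA·BBA·B·BBA
    A ↦ B
    B ↦ BBA
    D ↦ AC
  step 1 ⇒ step 2: ACBBABBA ⇒ B·ADB·BBA·BBA·B·BBA·BBA·B
    C ↦ ADB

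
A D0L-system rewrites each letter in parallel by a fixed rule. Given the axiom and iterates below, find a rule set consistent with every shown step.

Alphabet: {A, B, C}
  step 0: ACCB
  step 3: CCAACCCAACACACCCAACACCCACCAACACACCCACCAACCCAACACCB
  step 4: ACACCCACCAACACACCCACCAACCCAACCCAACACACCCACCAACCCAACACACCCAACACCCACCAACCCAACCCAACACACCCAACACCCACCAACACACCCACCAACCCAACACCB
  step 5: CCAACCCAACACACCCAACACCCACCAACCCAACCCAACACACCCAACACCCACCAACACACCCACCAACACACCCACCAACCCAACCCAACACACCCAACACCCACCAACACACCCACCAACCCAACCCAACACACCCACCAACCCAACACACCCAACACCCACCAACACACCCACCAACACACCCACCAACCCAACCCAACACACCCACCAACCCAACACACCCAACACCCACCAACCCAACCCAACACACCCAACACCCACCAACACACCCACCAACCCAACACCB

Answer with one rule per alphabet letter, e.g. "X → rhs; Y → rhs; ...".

  step 4 ⇒ step 5: ACACCCACCAACACACCCACCAACCCAACCCAACACACCCACCAACCCAACACACCCAACACCCACCAACCCAACCCAACACACCCAACACCCACCAACACACCCACCAACCCAACACCB ⇒ CCA·AC·CCA·AC·AC·AC·CCA·AC·AC·CCA·CCA·AC·CCA·AC·CCA·AC·AC·AC·CCA·AC·AC·CCA·CCA·AC·AC·AC·CCA·CCA·AC·AC·AC·CCA·CCA·AC·CCA·AC·CCA·AC·AC·AC·CCA·AC·AC·CCA·CCA·AC·AC·AC·CCA·CCA·AC·CCA·AC·CCA·AC·AC·AC·CCA·CCA·AC·CCA·AC·AC·AC·CCA·AC·AC·CCA·CCA·AC·AC·AC·CCA·CCA·AC·AC·AC·CCA·CCA·AC·CCA·AC·CCA·AC·AC·AC·CCA·CCA·AC·CCA·AC·AC·AC·CCA·AC·AC·CCA·CCA·AC·CCA·AC·CCA·AC·AC·AC·CCA·AC·AC·CCA·CCA·AC·AC·AC·CCA·CCA·AC·CCA·AC·AC·CB
    A ↦ CCA
    B ↦ CB
    C ↦ AC

A->CCA, B->CB, C->AC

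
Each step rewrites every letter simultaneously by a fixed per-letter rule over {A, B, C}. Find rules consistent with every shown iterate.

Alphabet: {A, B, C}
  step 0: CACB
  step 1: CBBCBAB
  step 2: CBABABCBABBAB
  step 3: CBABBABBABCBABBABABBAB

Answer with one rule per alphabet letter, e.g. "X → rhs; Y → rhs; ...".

  step 2 ⇒ step 3: CBABABCBABBAB ⇒ CB·AB·B·AB·B·AB·CB·AB·B·AB·AB·B·AB
    A ↦ B
    B ↦ AB
    C ↦ CB

A->B, B->AB, C->CB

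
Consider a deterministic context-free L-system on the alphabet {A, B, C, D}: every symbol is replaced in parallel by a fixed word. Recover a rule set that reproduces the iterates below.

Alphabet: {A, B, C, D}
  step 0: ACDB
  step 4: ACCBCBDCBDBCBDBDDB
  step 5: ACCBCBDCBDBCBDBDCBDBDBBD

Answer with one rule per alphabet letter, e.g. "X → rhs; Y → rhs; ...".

  step 4 ⇒ step 5: ACCBCBDCBDBCBDBDDB ⇒ AC·CB·CB·D·CB·D·B·CB·D·B·D·CB·D·B·D·B·B·D
    A ↦ AC
    B ↦ D
    C ↦ CB
    D ↦ B

A->AC, B->D, C->CB, D->B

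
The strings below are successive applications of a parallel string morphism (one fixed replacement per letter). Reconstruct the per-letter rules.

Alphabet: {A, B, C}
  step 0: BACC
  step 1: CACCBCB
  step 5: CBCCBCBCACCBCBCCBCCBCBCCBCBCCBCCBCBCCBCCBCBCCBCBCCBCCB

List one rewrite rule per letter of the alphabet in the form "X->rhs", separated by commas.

A->AC, B->C, C->CB

  step 0 ⇒ step 1: BACC ⇒ C·AC·CB·CB
    A ↦ AC
    B ↦ C
    C ↦ CB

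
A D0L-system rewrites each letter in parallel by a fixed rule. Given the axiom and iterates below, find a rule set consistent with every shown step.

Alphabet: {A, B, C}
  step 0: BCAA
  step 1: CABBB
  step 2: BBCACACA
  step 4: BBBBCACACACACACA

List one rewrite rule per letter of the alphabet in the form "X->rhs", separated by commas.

A->B, B->CA, C->B

  step 1 ⇒ step 2: CABBB ⇒ B·B·CA·CA·CA
    A ↦ B
    B ↦ CA
    C ↦ B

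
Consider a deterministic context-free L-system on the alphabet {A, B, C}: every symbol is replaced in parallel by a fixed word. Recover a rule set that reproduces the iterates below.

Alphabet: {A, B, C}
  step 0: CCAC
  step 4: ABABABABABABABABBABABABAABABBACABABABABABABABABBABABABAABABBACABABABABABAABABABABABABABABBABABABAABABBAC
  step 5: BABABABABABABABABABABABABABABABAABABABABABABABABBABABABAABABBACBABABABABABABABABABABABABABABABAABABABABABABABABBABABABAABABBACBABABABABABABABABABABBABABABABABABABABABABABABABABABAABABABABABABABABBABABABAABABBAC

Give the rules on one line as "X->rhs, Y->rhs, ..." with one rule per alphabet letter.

  step 4 ⇒ step 5: ABABABABABABABABBABABABAABABBACABABABABABABABABBABABABAABABBACABABABABABAABABABABABABABABBABABABAABABBAC ⇒ B·ABA·B·ABA·B·ABA·B·ABA·B·ABA·B·ABA·B·ABA·B·ABA·ABA·B·ABA·B·ABA·B·ABA·B·B·ABA·B·ABA·ABA·B·BAC·B·ABA·B·ABA·B·ABA·B·ABA·B·ABA·B·ABA·B·ABA·B·ABA·ABA·B·ABA·B·ABA·B·ABA·B·B·ABA·B·ABA·ABA·B·BAC·B·ABA·B·ABA·B·ABA·B·ABA·B·ABA·B·B·ABA·B·ABA·B·ABA·B·ABA·B·ABA·B·ABA·B·ABA·B·ABA·ABA·B·ABA·B·ABA·B·ABA·B·B·ABA·B·ABA·ABA·B·BAC
    A ↦ B
    B ↦ ABA
    C ↦ BAC

A->B, B->ABA, C->BAC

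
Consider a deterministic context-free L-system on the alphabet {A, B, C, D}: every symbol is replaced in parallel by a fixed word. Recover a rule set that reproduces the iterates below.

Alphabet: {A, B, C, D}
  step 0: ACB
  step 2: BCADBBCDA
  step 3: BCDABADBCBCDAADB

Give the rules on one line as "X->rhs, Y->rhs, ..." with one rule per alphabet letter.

  step 2 ⇒ step 3: BCADBBCDA ⇒ BC·DA·B·AD·BC·BC·DA·AD·B
    A ↦ B
    B ↦ BC
    C ↦ DA
    D ↦ AD

A->B, B->BC, C->DA, D->AD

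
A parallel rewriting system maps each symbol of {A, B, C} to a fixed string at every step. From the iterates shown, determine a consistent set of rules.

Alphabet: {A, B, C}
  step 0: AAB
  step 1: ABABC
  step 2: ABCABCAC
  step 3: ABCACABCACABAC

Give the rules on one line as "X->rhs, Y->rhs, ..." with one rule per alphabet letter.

A->AB, B->C, C->AC

  step 2 ⇒ step 3: ABCABCAC ⇒ AB·C·AC·AB·C·AC·AB·AC
    A ↦ AB
    B ↦ C
    C ↦ AC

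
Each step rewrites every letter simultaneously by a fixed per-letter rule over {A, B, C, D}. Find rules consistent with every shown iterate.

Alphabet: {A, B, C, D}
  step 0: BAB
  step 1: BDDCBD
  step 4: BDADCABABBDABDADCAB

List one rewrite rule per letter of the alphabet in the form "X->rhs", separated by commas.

A->DC, B->BD, C->B, D->A

  step 0 ⇒ step 1: BAB ⇒ BD·DC·BD
    A ↦ DC
    B ↦ BD
    C ↦ B  (constrained at step 1)
    D ↦ A  (constrained at step 1)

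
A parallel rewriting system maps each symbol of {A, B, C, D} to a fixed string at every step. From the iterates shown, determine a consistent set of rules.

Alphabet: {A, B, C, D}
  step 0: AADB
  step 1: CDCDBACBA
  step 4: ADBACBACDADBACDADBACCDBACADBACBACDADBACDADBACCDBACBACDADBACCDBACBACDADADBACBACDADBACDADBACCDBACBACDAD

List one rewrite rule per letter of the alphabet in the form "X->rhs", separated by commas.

  step 0 ⇒ step 1: AADB ⇒ CD·CD·BAC·BA
    A ↦ CD
    B ↦ BA
    D ↦ BAC
    C ↦ AD  (constrained at step 1)

A->CD, B->BA, C->AD, D->BAC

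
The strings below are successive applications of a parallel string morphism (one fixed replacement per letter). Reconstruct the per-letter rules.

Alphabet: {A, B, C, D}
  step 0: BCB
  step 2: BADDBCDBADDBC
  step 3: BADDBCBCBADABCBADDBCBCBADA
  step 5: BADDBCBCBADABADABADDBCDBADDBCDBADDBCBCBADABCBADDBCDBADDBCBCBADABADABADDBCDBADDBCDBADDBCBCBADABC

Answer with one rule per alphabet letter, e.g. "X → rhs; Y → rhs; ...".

A->D, B->BAD, C->A, D->BC

  step 2 ⇒ step 3: BADDBCDBADDBC ⇒ BAD·D·BC·BC·BAD·A·BC·BAD·D·BC·BC·BAD·A
    A ↦ D
    B ↦ BAD
    C ↦ A
    D ↦ BC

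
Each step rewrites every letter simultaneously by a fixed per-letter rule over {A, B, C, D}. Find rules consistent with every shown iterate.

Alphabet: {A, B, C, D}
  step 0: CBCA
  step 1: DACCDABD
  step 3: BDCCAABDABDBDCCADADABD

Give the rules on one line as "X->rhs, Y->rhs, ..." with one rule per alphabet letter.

A->BD, B->CC, C->DA, D->A

  step 0 ⇒ step 1: CBCA ⇒ DA·CC·DA·BD
    A ↦ BD
    B ↦ CC
    C ↦ DA
    D ↦ A  (constrained at step 1)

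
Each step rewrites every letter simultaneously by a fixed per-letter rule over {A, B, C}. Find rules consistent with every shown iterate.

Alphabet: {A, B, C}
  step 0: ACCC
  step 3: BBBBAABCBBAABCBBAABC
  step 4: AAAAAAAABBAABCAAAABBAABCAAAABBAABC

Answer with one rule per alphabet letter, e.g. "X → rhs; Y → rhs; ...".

A->B, B->AA, C->BC

  step 3 ⇒ step 4: BBBBAABCBBAABCBBAABC ⇒ AA·AA·AA·AA·B·B·AA·BC·AA·AA·B·B·AA·BC·AA·AA·B·B·AA·BC
    A ↦ B
    B ↦ AA
    C ↦ BC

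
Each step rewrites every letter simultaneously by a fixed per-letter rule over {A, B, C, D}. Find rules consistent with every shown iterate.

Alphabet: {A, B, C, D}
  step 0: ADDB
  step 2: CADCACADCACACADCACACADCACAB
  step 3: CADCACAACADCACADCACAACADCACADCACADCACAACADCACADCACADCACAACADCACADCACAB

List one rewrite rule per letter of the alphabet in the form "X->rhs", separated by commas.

A->CA, B->CAB, C->CAD, D->CAA

  step 2 ⇒ step 3: CADCACADCACACADCACACADCACAB ⇒ CAD·CA·CAA·CAD·CA·CAD·CA·CAA·CAD·CA·CAD·CA·CAD·CA·CAA·CAD·CA·CAD·CA·CAD·CA·CAA·CAD·CA·CAD·CA·CAB
    A ↦ CA
    B ↦ CAB
    C ↦ CAD
    D ↦ CAA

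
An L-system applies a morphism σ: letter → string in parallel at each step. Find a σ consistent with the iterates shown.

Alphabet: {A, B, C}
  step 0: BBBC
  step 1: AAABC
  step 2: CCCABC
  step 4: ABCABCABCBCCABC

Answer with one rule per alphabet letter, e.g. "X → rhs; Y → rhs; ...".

A->C, B->A, C->BC

  step 1 ⇒ step 2: AAABC ⇒ C·C·C·A·BC
    A ↦ C
    B ↦ A
    C ↦ BC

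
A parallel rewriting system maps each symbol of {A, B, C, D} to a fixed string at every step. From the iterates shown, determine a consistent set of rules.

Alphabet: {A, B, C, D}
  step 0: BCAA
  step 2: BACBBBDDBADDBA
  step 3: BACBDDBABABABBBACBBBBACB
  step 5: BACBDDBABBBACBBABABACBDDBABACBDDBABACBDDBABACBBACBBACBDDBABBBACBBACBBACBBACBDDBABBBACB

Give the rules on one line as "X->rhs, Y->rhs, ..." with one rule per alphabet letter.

A->CB, B->BA, C->DD, D->B

  step 2 ⇒ step 3: BACBBBDDBADDBA ⇒ BA·CB·DD·BA·BA·BA·B·B·BA·CB·B·B·BA·CB
    A ↦ CB
    B ↦ BA
    C ↦ DD
    D ↦ B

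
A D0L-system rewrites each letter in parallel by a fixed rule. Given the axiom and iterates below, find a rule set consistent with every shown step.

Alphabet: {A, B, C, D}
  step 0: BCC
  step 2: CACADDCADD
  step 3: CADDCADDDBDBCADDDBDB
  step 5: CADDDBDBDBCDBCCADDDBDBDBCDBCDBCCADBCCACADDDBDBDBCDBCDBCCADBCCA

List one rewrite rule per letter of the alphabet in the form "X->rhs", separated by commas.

  step 2 ⇒ step 3: CACADDCADD ⇒ CA·DD·CA·DD·DB·DB·CA·DD·DB·DB
    A ↦ DD
    C ↦ CA
    D ↦ DB
    B ↦ C  (constrained at step 0)

A->DD, B->C, C->CA, D->DB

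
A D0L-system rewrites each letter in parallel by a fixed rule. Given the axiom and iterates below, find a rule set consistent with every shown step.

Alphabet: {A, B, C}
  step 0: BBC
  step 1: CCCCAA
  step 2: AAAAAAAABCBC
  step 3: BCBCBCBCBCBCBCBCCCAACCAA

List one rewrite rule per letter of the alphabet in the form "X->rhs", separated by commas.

  step 2 ⇒ step 3: AAAAAAAABCBC ⇒ BC·BC·BC·BC·BC·BC·BC·BC·CC·AA·CC·AA
    A ↦ BC
    B ↦ CC
    C ↦ AA

A->BC, B->CC, C->AA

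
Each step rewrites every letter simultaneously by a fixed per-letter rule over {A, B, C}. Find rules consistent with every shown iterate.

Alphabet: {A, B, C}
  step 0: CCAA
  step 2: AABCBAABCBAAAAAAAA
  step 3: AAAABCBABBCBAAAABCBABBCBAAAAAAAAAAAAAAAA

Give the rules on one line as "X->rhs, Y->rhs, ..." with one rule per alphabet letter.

A->AA, B->BCB, C->AB

  step 2 ⇒ step 3: AABCBAABCBAAAAAAAA ⇒ AA·AA·BCB·AB·BCB·AA·AA·BCB·AB·BCB·AA·AA·AA·AA·AA·AA·AA·AA
    A ↦ AA
    B ↦ BCB
    C ↦ AB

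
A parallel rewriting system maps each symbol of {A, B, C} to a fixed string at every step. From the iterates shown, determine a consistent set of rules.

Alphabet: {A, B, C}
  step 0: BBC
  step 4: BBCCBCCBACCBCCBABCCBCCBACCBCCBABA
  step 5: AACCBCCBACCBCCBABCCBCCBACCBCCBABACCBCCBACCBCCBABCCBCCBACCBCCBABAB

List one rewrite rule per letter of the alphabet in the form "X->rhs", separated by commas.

  step 4 ⇒ step 5: BBCCBCCBACCBCCBABCCBCCBACCBCCBABA ⇒ A·A·CCB·CCB·A·CCB·CCB·A·B·CCB·CCB·A·CCB·CCB·A·B·A·CCB·CCB·A·CCB·CCB·A·B·CCB·CCB·A·CCB·CCB·A·B·A·B
    A ↦ B
    B ↦ A
    C ↦ CCB

A->B, B->A, C->CCB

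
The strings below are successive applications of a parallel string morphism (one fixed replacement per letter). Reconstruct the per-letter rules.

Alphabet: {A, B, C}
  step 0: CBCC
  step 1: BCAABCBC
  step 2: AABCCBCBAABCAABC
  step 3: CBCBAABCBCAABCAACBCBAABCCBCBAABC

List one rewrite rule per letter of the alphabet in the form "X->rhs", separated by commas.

  step 2 ⇒ step 3: AABCCBCBAABCAABC ⇒ CB·CB·AA·BC·BC·AA·BC·AA·CB·CB·AA·BC·CB·CB·AA·BC
    A ↦ CB
    B ↦ AA
    C ↦ BC

A->CB, B->AA, C->BC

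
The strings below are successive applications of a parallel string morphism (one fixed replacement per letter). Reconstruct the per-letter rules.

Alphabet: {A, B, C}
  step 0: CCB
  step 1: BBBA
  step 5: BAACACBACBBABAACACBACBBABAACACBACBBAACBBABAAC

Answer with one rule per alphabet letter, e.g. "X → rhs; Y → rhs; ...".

  step 0 ⇒ step 1: CCB ⇒ B·B·BA
    B ↦ BA
    C ↦ B
    A ↦ AC  (constrained at step 1)

A->AC, B->BA, C->B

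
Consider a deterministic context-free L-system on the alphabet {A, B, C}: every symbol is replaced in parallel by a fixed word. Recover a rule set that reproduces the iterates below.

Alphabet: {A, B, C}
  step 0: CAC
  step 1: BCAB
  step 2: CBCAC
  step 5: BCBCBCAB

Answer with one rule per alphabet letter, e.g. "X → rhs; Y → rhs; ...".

A->CA, B->C, C->B

  step 1 ⇒ step 2: BCAB ⇒ C·B·CA·C
    A ↦ CA
    B ↦ C
    C ↦ B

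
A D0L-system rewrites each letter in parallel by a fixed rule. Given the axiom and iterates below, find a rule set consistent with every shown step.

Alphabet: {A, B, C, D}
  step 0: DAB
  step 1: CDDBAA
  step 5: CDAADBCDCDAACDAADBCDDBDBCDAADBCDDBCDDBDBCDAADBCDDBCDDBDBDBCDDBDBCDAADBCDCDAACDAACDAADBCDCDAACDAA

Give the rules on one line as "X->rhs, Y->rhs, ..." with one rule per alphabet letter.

A->DB, B->AA, C->DB, D->CD

  step 0 ⇒ step 1: DAB ⇒ CD·DB·AA
    A ↦ DB
    B ↦ AA
    D ↦ CD
    C ↦ DB  (constrained at step 1)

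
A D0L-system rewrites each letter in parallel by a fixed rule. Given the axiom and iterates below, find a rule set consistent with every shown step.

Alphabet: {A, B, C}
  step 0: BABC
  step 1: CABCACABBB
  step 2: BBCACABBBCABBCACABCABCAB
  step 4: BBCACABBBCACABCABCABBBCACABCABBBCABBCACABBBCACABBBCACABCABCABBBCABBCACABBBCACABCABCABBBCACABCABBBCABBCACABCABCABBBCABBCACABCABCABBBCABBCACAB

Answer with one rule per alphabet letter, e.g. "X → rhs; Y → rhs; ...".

  step 1 ⇒ step 2: CABCACABBB ⇒ BB·CA·CAB·BB·CA·BB·CA·CAB·CAB·CAB
    A ↦ CA
    B ↦ CAB
    C ↦ BB

A->CA, B->CAB, C->BB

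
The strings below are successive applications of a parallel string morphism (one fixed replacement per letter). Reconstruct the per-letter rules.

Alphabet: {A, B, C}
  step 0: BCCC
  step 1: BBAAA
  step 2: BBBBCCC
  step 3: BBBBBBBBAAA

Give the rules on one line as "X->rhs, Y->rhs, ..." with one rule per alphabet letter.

A->C, B->BB, C->A

  step 2 ⇒ step 3: BBBBCCC ⇒ BB·BB·BB·BB·A·A·A
    B ↦ BB
    C ↦ A
  step 1 ⇒ step 2: BBAAA ⇒ BB·BB·C·C·C
    A ↦ C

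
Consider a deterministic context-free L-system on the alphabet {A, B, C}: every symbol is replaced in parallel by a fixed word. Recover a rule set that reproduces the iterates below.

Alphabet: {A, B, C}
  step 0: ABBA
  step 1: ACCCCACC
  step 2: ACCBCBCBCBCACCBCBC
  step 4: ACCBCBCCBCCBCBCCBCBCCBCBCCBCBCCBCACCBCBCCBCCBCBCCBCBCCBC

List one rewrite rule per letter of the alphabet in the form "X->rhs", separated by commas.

A->ACC, B->C, C->BC

  step 1 ⇒ step 2: ACCCCACC ⇒ ACC·BC·BC·BC·BC·ACC·BC·BC
    A ↦ ACC
    C ↦ BC
  step 0 ⇒ step 1: ABBA ⇒ ACC·C·C·ACC
    B ↦ C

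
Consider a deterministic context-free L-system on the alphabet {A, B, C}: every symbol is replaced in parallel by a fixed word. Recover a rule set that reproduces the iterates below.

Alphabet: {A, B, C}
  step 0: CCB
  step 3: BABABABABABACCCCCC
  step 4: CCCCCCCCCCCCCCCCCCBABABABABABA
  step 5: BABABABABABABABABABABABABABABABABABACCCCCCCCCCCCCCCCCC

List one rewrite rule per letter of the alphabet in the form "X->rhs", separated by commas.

A->C, B->CC, C->BA

  step 4 ⇒ step 5: CCCCCCCCCCCCCCCCCCBABABABABABA ⇒ BA·BA·BA·BA·BA·BA·BA·BA·BA·BA·BA·BA·BA·BA·BA·BA·BA·BA·CC·C·CC·C·CC·C·CC·C·CC·C·CC·C
    A ↦ C
    B ↦ CC
    C ↦ BA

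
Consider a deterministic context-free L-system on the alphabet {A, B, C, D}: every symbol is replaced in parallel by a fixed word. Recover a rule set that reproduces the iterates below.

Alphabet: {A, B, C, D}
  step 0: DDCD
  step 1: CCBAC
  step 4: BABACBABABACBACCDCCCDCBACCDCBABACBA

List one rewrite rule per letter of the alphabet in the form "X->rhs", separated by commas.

A->DC, B->CC, C->BA, D->C

  step 0 ⇒ step 1: DDCD ⇒ C·C·BA·C
    C ↦ BA
    D ↦ C
    A ↦ DC  (constrained at step 1)
    B ↦ CC  (constrained at step 1)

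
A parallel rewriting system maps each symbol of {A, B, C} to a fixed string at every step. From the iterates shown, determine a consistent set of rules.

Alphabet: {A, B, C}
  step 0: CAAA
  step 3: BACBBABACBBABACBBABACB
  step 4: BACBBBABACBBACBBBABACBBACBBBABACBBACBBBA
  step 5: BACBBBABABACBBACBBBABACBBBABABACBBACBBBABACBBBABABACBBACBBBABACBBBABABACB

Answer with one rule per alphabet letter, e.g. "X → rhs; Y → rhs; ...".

A->CB, B->BA, C->B

  step 4 ⇒ step 5: BACBBBABACBBACBBBABACBBACBBBABACBBACBBBA ⇒ BA·CB·B·BA·BA·BA·CB·BA·CB·B·BA·BA·CB·B·BA·BA·BA·CB·BA·CB·B·BA·BA·CB·B·BA·BA·BA·CB·BA·CB·B·BA·BA·CB·B·BA·BA·BA·CB
    A ↦ CB
    B ↦ BA
    C ↦ B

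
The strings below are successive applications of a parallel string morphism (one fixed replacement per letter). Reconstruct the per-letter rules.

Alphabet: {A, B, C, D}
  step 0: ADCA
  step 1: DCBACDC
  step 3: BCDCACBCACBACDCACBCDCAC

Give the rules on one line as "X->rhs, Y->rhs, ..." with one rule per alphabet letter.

  step 0 ⇒ step 1: ADCA ⇒ DC·B·AC·DC
    A ↦ DC
    C ↦ AC
    D ↦ B
    B ↦ BC  (constrained at step 1)

A->DC, B->BC, C->AC, D->B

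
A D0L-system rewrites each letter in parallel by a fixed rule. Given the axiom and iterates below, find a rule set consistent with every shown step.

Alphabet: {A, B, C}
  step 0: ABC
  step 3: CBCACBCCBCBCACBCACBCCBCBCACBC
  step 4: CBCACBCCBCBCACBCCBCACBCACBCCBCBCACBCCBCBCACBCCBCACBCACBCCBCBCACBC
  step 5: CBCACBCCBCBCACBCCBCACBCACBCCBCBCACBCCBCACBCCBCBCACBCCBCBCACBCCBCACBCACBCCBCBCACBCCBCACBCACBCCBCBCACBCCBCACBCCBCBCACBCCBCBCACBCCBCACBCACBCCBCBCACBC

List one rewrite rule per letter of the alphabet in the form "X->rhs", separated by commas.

A->CB, B->A, C->CBC

  step 4 ⇒ step 5: CBCACBCCBCBCACBCCBCACBCACBCCBCBCACBCCBCBCACBCCBCACBCACBCCBCBCACBC ⇒ CBC·A·CBC·CB·CBC·A·CBC·CBC·A·CBC·A·CBC·CB·CBC·A·CBC·CBC·A·CBC·CB·CBC·A·CBC·CB·CBC·A·CBC·CBC·A·CBC·A·CBC·CB·CBC·A·CBC·CBC·A·CBC·A·CBC·CB·CBC·A·CBC·CBC·A·CBC·CB·CBC·A·CBC·CB·CBC·A·CBC·CBC·A·CBC·A·CBC·CB·CBC·A·CBC
    A ↦ CB
    B ↦ A
    C ↦ CBC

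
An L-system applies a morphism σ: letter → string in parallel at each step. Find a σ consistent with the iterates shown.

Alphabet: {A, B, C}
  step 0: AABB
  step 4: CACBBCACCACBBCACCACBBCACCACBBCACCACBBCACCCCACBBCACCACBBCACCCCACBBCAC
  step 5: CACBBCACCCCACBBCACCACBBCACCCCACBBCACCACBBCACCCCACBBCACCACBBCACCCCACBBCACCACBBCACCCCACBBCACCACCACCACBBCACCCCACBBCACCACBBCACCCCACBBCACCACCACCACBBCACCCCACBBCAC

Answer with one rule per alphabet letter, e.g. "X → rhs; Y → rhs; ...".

A->BB, B->C, C->CAC

  step 4 ⇒ step 5: CACBBCACCACBBCACCACBBCACCACBBCACCACBBCACCCCACBBCACCACBBCACCCCACBBCAC ⇒ CAC·BB·CAC·C·C·CAC·BB·CAC·CAC·BB·CAC·C·C·CAC·BB·CAC·CAC·BB·CAC·C·C·CAC·BB·CAC·CAC·BB·CAC·C·C·CAC·BB·CAC·CAC·BB·CAC·C·C·CAC·BB·CAC·CAC·CAC·CAC·BB·CAC·C·C·CAC·BB·CAC·CAC·BB·CAC·C·C·CAC·BB·CAC·CAC·CAC·CAC·BB·CAC·C·C·CAC·BB·CAC
    A ↦ BB
    B ↦ C
    C ↦ CAC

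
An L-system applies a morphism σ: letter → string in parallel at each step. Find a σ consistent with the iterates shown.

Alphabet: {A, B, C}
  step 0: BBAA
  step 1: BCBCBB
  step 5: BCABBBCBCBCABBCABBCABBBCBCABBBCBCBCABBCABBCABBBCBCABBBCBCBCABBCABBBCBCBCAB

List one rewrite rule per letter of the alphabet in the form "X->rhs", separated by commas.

A->B, B->BC, C->AB

  step 0 ⇒ step 1: BBAA ⇒ BC·BC·B·B
    A ↦ B
    B ↦ BC
    C ↦ AB  (constrained at step 1)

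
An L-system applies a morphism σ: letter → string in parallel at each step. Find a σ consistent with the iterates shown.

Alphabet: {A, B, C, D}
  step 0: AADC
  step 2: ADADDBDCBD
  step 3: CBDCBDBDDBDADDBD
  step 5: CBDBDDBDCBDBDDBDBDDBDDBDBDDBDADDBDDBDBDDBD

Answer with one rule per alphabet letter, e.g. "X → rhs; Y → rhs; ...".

A->C, B->D, C->AD, D->BD

  step 2 ⇒ step 3: ADADDBDCBD ⇒ C·BD·C·BD·BD·D·BD·AD·D·BD
    A ↦ C
    B ↦ D
    C ↦ AD
    D ↦ BD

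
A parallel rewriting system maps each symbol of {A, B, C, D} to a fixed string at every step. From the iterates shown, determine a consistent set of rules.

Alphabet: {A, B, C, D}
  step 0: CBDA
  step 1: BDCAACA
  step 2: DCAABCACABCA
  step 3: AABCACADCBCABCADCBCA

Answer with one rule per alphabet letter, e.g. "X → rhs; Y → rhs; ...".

A->CA, B->DC, C->B, D->AA

  step 2 ⇒ step 3: DCAABCACABCA ⇒ AA·B·CA·CA·DC·B·CA·B·CA·DC·B·CA
    A ↦ CA
    B ↦ DC
    C ↦ B
    D ↦ AA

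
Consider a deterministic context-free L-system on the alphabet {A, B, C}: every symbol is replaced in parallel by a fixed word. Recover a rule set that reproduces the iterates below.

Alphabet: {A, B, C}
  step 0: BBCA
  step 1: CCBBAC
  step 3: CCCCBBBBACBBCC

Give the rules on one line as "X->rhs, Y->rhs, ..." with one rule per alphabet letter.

  step 0 ⇒ step 1: BBCA ⇒ C·C·BB·AC
    A ↦ AC
    B ↦ C
    C ↦ BB

A->AC, B->C, C->BB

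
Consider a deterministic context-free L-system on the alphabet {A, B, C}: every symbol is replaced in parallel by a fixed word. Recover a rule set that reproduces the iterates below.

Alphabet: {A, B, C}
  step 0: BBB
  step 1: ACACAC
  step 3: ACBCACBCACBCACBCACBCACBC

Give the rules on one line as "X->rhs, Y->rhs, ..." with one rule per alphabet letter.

  step 0 ⇒ step 1: BBB ⇒ AC·AC·AC
    B ↦ AC
    A ↦ BC  (constrained at step 1)
    C ↦ BC  (constrained at step 1)

A->BC, B->AC, C->BC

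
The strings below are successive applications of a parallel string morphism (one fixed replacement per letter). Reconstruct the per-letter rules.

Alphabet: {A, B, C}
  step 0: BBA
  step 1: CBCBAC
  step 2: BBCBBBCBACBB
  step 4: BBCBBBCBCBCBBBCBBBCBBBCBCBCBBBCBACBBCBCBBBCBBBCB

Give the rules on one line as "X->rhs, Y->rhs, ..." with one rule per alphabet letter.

A->AC, B->CB, C->BB

  step 1 ⇒ step 2: CBCBAC ⇒ BB·CB·BB·CB·AC·BB
    A ↦ AC
    B ↦ CB
    C ↦ BB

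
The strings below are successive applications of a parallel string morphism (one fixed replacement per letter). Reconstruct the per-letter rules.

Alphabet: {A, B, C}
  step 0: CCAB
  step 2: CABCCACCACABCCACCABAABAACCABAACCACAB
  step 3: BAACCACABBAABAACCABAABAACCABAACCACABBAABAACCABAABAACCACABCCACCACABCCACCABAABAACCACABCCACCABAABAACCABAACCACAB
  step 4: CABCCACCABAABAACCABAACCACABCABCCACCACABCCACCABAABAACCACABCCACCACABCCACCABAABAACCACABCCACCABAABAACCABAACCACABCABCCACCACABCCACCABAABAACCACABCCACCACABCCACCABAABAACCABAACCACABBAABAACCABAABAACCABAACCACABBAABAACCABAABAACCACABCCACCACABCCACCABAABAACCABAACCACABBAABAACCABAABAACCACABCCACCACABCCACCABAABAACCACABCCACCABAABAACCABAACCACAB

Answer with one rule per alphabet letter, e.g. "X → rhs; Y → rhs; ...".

A->CCA, B->CAB, C->BAA

  step 3 ⇒ step 4: BAACCACABBAABAACCABAABAACCABAACCACABBAABAACCABAABAACCACABCCACCACABCCACCABAABAACCACABCCACCABAABAACCABAACCACAB ⇒ CAB·CCA·CCA·BAA·BAA·CCA·BAA·CCA·CAB·CAB·CCA·CCA·CAB·CCA·CCA·BAA·BAA·CCA·CAB·CCA·CCA·CAB·CCA·CCA·BAA·BAA·CCA·CAB·CCA·CCA·BAA·BAA·CCA·BAA·CCA·CAB·CAB·CCA·CCA·CAB·CCA·CCA·BAA·BAA·CCA·CAB·CCA·CCA·CAB·CCA·CCA·BAA·BAA·CCA·BAA·CCA·CAB·BAA·BAA·CCA·BAA·BAA·CCA·BAA·CCA·CAB·BAA·BAA·CCA·BAA·BAA·CCA·CAB·CCA·CCA·CAB·CCA·CCA·BAA·BAA·CCA·BAA·CCA·CAB·BAA·BAA·CCA·BAA·BAA·CCA·CAB·CCA·CCA·CAB·CCA·CCA·BAA·BAA·CCA·CAB·CCA·CCA·BAA·BAA·CCA·BAA·CCA·CAB
    A ↦ CCA
    B ↦ CAB
    C ↦ BAA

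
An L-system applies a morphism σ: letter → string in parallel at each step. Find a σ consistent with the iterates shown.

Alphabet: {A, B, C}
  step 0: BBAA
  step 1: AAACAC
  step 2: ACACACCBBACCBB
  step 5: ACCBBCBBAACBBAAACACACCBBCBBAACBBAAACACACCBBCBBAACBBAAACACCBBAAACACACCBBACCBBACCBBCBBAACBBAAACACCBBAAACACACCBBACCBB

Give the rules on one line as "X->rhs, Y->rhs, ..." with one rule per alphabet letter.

A->AC, B->A, C->CBB

  step 1 ⇒ step 2: AAACAC ⇒ AC·AC·AC·CBB·AC·CBB
    A ↦ AC
    C ↦ CBB
  step 0 ⇒ step 1: BBAA ⇒ A·A·AC·AC
    B ↦ A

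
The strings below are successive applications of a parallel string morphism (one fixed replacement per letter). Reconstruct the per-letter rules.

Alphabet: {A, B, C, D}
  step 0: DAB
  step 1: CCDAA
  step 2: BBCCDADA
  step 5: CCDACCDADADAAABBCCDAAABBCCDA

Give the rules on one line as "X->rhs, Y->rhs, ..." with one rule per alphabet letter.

  step 1 ⇒ step 2: CCDAA ⇒ B·B·CC·DA·DA
    A ↦ DA
    C ↦ B
    D ↦ CC
  step 0 ⇒ step 1: DAB ⇒ CC·DA·A
    B ↦ A

A->DA, B->A, C->B, D->CC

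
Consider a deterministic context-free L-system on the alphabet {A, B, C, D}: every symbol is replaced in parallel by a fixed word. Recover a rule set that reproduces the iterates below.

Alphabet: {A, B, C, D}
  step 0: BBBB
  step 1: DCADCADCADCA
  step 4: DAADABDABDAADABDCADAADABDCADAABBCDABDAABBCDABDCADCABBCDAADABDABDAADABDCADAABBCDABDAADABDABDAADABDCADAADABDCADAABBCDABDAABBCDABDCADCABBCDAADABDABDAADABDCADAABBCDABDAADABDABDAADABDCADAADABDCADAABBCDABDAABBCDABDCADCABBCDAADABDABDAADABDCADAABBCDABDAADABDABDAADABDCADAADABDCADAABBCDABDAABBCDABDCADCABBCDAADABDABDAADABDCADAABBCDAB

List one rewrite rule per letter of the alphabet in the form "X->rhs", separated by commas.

A->DAB, B->DCA, C->BBC, D->DAA

  step 0 ⇒ step 1: BBBB ⇒ DCA·DCA·DCA·DCA
    B ↦ DCA
    A ↦ DAB  (constrained at step 1)
    C ↦ BBC  (constrained at step 1)
    D ↦ DAA  (constrained at step 1)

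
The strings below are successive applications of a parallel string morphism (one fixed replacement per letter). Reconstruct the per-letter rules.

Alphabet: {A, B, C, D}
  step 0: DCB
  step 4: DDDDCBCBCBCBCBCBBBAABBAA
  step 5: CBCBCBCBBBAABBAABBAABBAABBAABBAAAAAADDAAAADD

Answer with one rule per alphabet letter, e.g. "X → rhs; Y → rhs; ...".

A->D, B->AA, C->BB, D->CB

  step 4 ⇒ step 5: DDDDCBCBCBCBCBCBBBAABBAA ⇒ CB·CB·CB·CB·BB·AA·BB·AA·BB·AA·BB·AA·BB·AA·BB·AA·AA·AA·D·D·AA·AA·D·D
    A ↦ D
    B ↦ AA
    C ↦ BB
    D ↦ CB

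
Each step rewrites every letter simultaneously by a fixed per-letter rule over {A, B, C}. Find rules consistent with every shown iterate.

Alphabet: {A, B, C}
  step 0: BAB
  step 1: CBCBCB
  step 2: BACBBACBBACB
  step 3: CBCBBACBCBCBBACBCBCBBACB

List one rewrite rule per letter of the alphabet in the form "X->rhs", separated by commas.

  step 2 ⇒ step 3: BACBBACBBACB ⇒ CB·CB·BA·CB·CB·CB·BA·CB·CB·CB·BA·CB
    A ↦ CB
    B ↦ CB
    C ↦ BA

A->CB, B->CB, C->BA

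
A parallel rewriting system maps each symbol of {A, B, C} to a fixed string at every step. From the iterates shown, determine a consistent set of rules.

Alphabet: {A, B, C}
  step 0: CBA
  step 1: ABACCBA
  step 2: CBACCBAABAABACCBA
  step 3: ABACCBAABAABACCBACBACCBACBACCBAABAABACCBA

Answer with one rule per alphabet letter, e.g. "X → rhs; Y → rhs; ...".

  step 2 ⇒ step 3: CBACCBAABAABACCBA ⇒ ABA·C·CBA·ABA·ABA·C·CBA·CBA·C·CBA·CBA·C·CBA·ABA·ABA·C·CBA
    A ↦ CBA
    B ↦ C
    C ↦ ABA

A->CBA, B->C, C->ABA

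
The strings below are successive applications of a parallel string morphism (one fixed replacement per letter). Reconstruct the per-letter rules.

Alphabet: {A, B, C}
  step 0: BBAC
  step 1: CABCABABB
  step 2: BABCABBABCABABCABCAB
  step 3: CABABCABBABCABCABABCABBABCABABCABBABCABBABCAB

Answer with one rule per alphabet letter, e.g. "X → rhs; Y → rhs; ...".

A->AB, B->CAB, C->B

  step 2 ⇒ step 3: BABCABBABCABABCABCAB ⇒ CAB·AB·CAB·B·AB·CAB·CAB·AB·CAB·B·AB·CAB·AB·CAB·B·AB·CAB·B·AB·CAB
    A ↦ AB
    B ↦ CAB
    C ↦ B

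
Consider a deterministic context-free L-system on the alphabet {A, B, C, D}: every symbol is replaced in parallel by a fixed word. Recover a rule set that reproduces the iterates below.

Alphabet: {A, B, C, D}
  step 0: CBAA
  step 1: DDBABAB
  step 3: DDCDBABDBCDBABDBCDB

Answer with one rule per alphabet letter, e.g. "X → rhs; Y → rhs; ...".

  step 0 ⇒ step 1: CBAA ⇒ D·DB·AB·AB
    A ↦ AB
    B ↦ DB
    C ↦ D
    D ↦ C  (constrained at step 1)

A->AB, B->DB, C->D, D->C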